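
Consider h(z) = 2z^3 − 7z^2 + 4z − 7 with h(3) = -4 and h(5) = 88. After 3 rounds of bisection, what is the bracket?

[3, 3.25]

midpoint 4: h = 25 > 0 → [3, 4]
midpoint 3.5: h = 7 > 0 → [3, 3.5]
midpoint 3.25: h = 0.71875 > 0 → [3, 3.25]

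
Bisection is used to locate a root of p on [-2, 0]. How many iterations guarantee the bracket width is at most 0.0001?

Width after n steps is 2/2^n. Need 2^n ≥ 2/0.0001 = 20000.
2^14 = 16384 < 20000 ≤ 2^15 = 32768, so n = 15.

15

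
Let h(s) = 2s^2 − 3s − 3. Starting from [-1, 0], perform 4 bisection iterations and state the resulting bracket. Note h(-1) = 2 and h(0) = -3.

s = -0.5 gives h = -1, negative; keep [-1, -0.5]
s = -0.75 gives h = 0.375, positive; keep [-0.75, -0.5]
s = -0.625 gives h = -0.34375, negative; keep [-0.75, -0.625]
s = -0.6875 gives h = 0.0078, positive; keep [-0.6875, -0.625]

[-0.6875, -0.625]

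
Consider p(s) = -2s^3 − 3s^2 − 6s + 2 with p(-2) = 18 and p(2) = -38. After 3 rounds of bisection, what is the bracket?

m = 0, p(m) = 2 (+); new bracket [0, 2]
m = 1, p(m) = -9 (−); new bracket [0, 1]
m = 0.5, p(m) = -2 (−); new bracket [0, 0.5]

[0, 0.5]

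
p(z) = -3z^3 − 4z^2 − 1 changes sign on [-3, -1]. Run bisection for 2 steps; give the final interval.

p(-2) = 7 > 0, so the root lies in [-2, -1]
p(-1.5) = 0.125 > 0, so the root lies in [-1.5, -1]

[-1.5, -1]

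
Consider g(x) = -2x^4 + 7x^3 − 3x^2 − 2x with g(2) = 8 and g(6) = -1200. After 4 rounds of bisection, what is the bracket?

g(4) = -120 < 0, so the root lies in [2, 4]
g(3) = -6 < 0, so the root lies in [2, 3]
g(2.5) = 7.5 > 0, so the root lies in [2.5, 3]
g(2.75) = 3.0078 > 0, so the root lies in [2.75, 3]

[2.75, 3]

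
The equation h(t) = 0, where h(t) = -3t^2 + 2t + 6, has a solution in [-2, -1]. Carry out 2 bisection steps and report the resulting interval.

t = -1.5 gives h = -3.75, negative; keep [-1.5, -1]
t = -1.25 gives h = -1.1875, negative; keep [-1.25, -1]

[-1.25, -1]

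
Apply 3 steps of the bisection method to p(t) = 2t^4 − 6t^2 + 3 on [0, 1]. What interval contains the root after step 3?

[0.75, 0.875]

t = 0.5 gives p = 1.625, positive; keep [0.5, 1]
t = 0.75 gives p = 0.257812, positive; keep [0.75, 1]
t = 0.875 gives p = -0.421387, negative; keep [0.75, 0.875]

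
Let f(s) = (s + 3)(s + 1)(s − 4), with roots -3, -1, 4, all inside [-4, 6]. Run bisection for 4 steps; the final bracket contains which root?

m = 1, f(m) = -24 (−); new bracket [1, 6]
m = 3.5, f(m) = -14.625 (−); new bracket [3.5, 6]
m = 4.75, f(m) = 33.421875 (+); new bracket [3.5, 4.75]
m = 4.125, f(m) = 4.5645 (+); new bracket [3.5, 4.125]

4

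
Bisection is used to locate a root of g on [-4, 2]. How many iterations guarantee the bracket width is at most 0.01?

10

Width after n steps is 6/2^n. Need 2^n ≥ 6/0.01 = 600.
2^9 = 512 < 600 ≤ 2^10 = 1024, so n = 10.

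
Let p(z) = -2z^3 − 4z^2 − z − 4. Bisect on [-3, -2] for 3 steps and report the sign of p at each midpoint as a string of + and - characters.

z = -2.5 gives p = 4.75, positive; keep [-2.5, -2]
z = -2.25 gives p = 0.78125, positive; keep [-2.25, -2]
z = -2.125 gives p = -0.746094, negative; keep [-2.25, -2.125]

++-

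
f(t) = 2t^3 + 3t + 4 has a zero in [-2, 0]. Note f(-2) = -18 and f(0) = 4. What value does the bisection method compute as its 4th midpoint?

-0.875

f(-1) = -1 < 0, so the root lies in [-1, 0]
f(-0.5) = 2.25 > 0, so the root lies in [-1, -0.5]
f(-0.75) = 0.90625 > 0, so the root lies in [-1, -0.75]
f(-0.875) = 0.0352 > 0, so the root lies in [-1, -0.875]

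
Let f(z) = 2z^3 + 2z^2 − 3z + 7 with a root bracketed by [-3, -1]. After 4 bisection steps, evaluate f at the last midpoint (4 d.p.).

-1.3867

midpoint -2: f = 5 > 0 → [-3, -2]
midpoint -2.5: f = -4.25 < 0 → [-2.5, -2]
midpoint -2.25: f = 1.09375 > 0 → [-2.5, -2.25]
midpoint -2.375: f = -1.3867 < 0 → [-2.375, -2.25]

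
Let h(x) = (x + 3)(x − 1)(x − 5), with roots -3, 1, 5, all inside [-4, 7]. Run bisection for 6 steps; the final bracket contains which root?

5

midpoint 1.5: h = -7.875 < 0 → [1.5, 7]
midpoint 4.25: h = -17.671875 < 0 → [4.25, 7]
midpoint 5.625: h = 24.931641 > 0 → [4.25, 5.625]
midpoint 4.9375: h = -1.9534 < 0 → [4.9375, 5.625]
midpoint 5.28125: h = 9.9715 > 0 → [4.9375, 5.28125]
midpoint 5.109375: h = 3.6449 > 0 → [4.9375, 5.109375]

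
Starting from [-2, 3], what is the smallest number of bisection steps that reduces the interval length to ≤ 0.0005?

14

Width after n steps is 5/2^n. Need 2^n ≥ 5/0.0005 = 10000.
2^13 = 8192 < 10000 ≤ 2^14 = 16384, so n = 14.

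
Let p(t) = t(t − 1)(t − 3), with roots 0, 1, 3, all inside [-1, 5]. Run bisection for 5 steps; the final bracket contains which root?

3

midpoint 2: p = -2 < 0 → [2, 5]
midpoint 3.5: p = 4.375 > 0 → [2, 3.5]
midpoint 2.75: p = -1.203125 < 0 → [2.75, 3.5]
midpoint 3.125: p = 0.8301 > 0 → [2.75, 3.125]
midpoint 2.9375: p = -0.3557 < 0 → [2.9375, 3.125]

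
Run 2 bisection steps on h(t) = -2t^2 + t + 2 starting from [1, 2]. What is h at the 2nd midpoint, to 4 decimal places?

0.1250

m = 1.5, h(m) = -1 (−); new bracket [1, 1.5]
m = 1.25, h(m) = 0.125 (+); new bracket [1.25, 1.5]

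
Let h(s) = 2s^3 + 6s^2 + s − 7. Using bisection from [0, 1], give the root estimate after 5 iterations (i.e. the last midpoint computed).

0.90625

s = 0.5 gives h = -4.75, negative; keep [0.5, 1]
s = 0.75 gives h = -2.03125, negative; keep [0.75, 1]
s = 0.875 gives h = -0.191406, negative; keep [0.875, 1]
s = 0.9375 gives h = 0.8589, positive; keep [0.875, 0.9375]
s = 0.90625 gives h = 0.3226, positive; keep [0.875, 0.90625]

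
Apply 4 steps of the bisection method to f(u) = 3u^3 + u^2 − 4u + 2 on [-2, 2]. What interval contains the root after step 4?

u = 0 gives f = 2, positive; keep [-2, 0]
u = -1 gives f = 4, positive; keep [-2, -1]
u = -1.5 gives f = 0.125, positive; keep [-2, -1.5]
u = -1.75 gives f = -4.0156, negative; keep [-1.75, -1.5]

[-1.75, -1.5]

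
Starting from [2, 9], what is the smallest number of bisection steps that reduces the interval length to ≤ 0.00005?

18

Width after n steps is 7/2^n. Need 2^n ≥ 7/0.00005 = 140000.
2^17 = 131072 < 140000 ≤ 2^18 = 262144, so n = 18.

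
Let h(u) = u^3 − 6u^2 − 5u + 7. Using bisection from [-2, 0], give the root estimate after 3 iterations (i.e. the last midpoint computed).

u = -1 gives h = 5, positive; keep [-2, -1]
u = -1.5 gives h = -2.375, negative; keep [-1.5, -1]
u = -1.25 gives h = 1.921875, positive; keep [-1.5, -1.25]

-1.25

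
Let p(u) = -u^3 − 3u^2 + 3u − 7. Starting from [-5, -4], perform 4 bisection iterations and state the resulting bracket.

midpoint -4.5: p = 9.875 > 0 → [-4.5, -4]
midpoint -4.25: p = 2.828125 > 0 → [-4.25, -4]
midpoint -4.125: p = -0.232422 < 0 → [-4.25, -4.125]
midpoint -4.1875: p = 1.2605 > 0 → [-4.1875, -4.125]

[-4.1875, -4.125]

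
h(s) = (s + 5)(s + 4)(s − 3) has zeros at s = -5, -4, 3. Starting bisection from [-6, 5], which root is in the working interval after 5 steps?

3

s = -0.5 gives h = -55.125, negative; keep [-0.5, 5]
s = 2.25 gives h = -33.984375, negative; keep [2.25, 5]
s = 3.625 gives h = 41.103516, positive; keep [2.25, 3.625]
s = 2.9375 gives h = -3.4417, negative; keep [2.9375, 3.625]
s = 3.28125 gives h = 16.9588, positive; keep [2.9375, 3.28125]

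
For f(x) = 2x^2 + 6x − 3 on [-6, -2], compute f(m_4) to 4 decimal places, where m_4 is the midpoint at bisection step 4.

midpoint -4: f = 5 > 0 → [-4, -2]
midpoint -3: f = -3 < 0 → [-4, -3]
midpoint -3.5: f = 0.5 > 0 → [-3.5, -3]
midpoint -3.25: f = -1.375 < 0 → [-3.5, -3.25]

-1.3750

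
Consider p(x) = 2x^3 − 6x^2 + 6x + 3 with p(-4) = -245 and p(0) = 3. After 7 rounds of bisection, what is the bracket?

midpoint -2: p = -49 < 0 → [-2, 0]
midpoint -1: p = -11 < 0 → [-1, 0]
midpoint -0.5: p = -1.75 < 0 → [-0.5, 0]
midpoint -0.25: p = 1.0938 > 0 → [-0.5, -0.25]
midpoint -0.375: p = -0.1992 < 0 → [-0.375, -0.25]
midpoint -0.3125: p = 0.478 > 0 → [-0.375, -0.3125]
midpoint -0.34375: p = 0.1473 > 0 → [-0.375, -0.34375]

[-0.375, -0.34375]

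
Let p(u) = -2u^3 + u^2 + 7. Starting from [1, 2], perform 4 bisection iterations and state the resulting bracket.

[1.6875, 1.75]

u = 1.5 gives p = 2.5, positive; keep [1.5, 2]
u = 1.75 gives p = -0.65625, negative; keep [1.5, 1.75]
u = 1.625 gives p = 1.058594, positive; keep [1.625, 1.75]
u = 1.6875 gives p = 0.2368, positive; keep [1.6875, 1.75]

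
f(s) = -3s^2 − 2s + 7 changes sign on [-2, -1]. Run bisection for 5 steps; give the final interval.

[-1.90625, -1.875]

s = -1.5 gives f = 3.25, positive; keep [-2, -1.5]
s = -1.75 gives f = 1.3125, positive; keep [-2, -1.75]
s = -1.875 gives f = 0.203125, positive; keep [-2, -1.875]
s = -1.9375 gives f = -0.3867, negative; keep [-1.9375, -1.875]
s = -1.90625 gives f = -0.0889, negative; keep [-1.90625, -1.875]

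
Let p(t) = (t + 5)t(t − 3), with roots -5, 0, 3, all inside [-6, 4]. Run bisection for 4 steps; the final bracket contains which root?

-5

m = -1, p(m) = 16 (+); new bracket [-6, -1]
m = -3.5, p(m) = 34.125 (+); new bracket [-6, -3.5]
m = -4.75, p(m) = 9.203125 (+); new bracket [-6, -4.75]
m = -5.375, p(m) = -16.8809 (−); new bracket [-5.375, -4.75]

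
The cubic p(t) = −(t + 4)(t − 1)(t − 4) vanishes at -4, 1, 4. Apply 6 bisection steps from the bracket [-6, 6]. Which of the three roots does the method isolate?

m = 0, p(m) = -16 (−); new bracket [-6, 0]
m = -3, p(m) = -28 (−); new bracket [-6, -3]
m = -4.5, p(m) = 23.375 (+); new bracket [-4.5, -3]
m = -3.75, p(m) = -9.2031 (−); new bracket [-4.5, -3.75]
m = -4.125, p(m) = 5.2051 (+); new bracket [-4.125, -3.75]
m = -3.9375, p(m) = -2.4495 (−); new bracket [-4.125, -3.9375]

-4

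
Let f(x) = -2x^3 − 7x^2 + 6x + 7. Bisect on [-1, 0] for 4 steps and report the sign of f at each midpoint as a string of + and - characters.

m = -0.5, f(m) = 2.5 (+); new bracket [-1, -0.5]
m = -0.75, f(m) = -0.59375 (−); new bracket [-0.75, -0.5]
m = -0.625, f(m) = 1.003906 (+); new bracket [-0.75, -0.625]
m = -0.6875, f(m) = 0.2163 (+); new bracket [-0.75, -0.6875]

+-++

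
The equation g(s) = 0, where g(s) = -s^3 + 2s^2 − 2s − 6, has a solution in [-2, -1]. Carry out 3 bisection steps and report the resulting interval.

m = -1.5, g(m) = 4.875 (+); new bracket [-1.5, -1]
m = -1.25, g(m) = 1.578125 (+); new bracket [-1.25, -1]
m = -1.125, g(m) = 0.205078 (+); new bracket [-1.125, -1]

[-1.125, -1]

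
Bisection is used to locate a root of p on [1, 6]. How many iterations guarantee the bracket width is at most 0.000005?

20

Width after n steps is 5/2^n. Need 2^n ≥ 5/0.000005 = 1000000.
2^19 = 524288 < 1000000 ≤ 2^20 = 1048576, so n = 20.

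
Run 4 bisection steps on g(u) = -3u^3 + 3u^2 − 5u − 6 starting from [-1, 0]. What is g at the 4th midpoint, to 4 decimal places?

-0.1697

u = -0.5 gives g = -2.375, negative; keep [-1, -0.5]
u = -0.75 gives g = 0.703125, positive; keep [-0.75, -0.5]
u = -0.625 gives g = -0.970703, negative; keep [-0.75, -0.625]
u = -0.6875 gives g = -0.1697, negative; keep [-0.75, -0.6875]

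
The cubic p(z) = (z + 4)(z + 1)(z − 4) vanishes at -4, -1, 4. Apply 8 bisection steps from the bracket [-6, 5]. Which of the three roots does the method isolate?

z = -0.5 gives p = -7.875, negative; keep [-0.5, 5]
z = 2.25 gives p = -35.546875, negative; keep [2.25, 5]
z = 3.625 gives p = -13.224609, negative; keep [3.625, 5]
z = 4.3125 gives p = 13.8, positive; keep [3.625, 4.3125]
z = 3.96875 gives p = -1.2373, negative; keep [3.96875, 4.3125]
z = 4.140625 gives p = 5.8849, positive; keep [3.96875, 4.140625]
z = 4.0546875 gives p = 2.2265, positive; keep [3.96875, 4.0546875]
z = 4.01171875 gives p = 0.4705, positive; keep [3.96875, 4.01171875]

4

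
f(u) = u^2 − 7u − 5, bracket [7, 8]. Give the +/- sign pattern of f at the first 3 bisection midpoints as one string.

f(7.5) = -1.25 < 0, so the root lies in [7.5, 8]
f(7.75) = 0.8125 > 0, so the root lies in [7.5, 7.75]
f(7.625) = -0.234375 < 0, so the root lies in [7.625, 7.75]

-+-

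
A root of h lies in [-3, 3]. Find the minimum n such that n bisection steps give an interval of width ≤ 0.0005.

Width after n steps is 6/2^n. Need 2^n ≥ 6/0.0005 = 12000.
2^13 = 8192 < 12000 ≤ 2^14 = 16384, so n = 14.

14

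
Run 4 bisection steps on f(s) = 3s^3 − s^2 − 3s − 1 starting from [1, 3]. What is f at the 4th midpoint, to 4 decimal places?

0.7832

s = 2 gives f = 13, positive; keep [1, 2]
s = 1.5 gives f = 2.375, positive; keep [1, 1.5]
s = 1.25 gives f = -0.453125, negative; keep [1.25, 1.5]
s = 1.375 gives f = 0.7832, positive; keep [1.25, 1.375]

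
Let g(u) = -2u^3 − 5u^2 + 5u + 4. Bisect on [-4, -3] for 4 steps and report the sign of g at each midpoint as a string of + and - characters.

+++-

m = -3.5, g(m) = 11 (+); new bracket [-3.5, -3]
m = -3.25, g(m) = 3.59375 (+); new bracket [-3.25, -3]
m = -3.125, g(m) = 0.582031 (+); new bracket [-3.125, -3]
m = -3.0625, g(m) = -0.7612 (−); new bracket [-3.125, -3.0625]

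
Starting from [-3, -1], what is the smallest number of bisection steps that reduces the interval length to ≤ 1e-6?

21

Width after n steps is 2/2^n. Need 2^n ≥ 2/1e-6 = 2000000.
2^20 = 1048576 < 2000000 ≤ 2^21 = 2097152, so n = 21.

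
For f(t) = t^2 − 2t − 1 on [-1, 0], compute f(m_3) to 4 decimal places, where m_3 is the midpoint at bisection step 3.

t = -0.5 gives f = 0.25, positive; keep [-0.5, 0]
t = -0.25 gives f = -0.4375, negative; keep [-0.5, -0.25]
t = -0.375 gives f = -0.109375, negative; keep [-0.5, -0.375]

-0.1094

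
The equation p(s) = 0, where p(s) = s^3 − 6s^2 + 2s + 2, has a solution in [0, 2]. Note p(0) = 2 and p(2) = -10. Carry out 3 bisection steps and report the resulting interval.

s = 1 gives p = -1, negative; keep [0, 1]
s = 0.5 gives p = 1.625, positive; keep [0.5, 1]
s = 0.75 gives p = 0.546875, positive; keep [0.75, 1]

[0.75, 1]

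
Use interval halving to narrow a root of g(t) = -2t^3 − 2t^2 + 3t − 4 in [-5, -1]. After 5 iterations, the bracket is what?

t = -3 gives g = 23, positive; keep [-3, -1]
t = -2 gives g = -2, negative; keep [-3, -2]
t = -2.5 gives g = 7.25, positive; keep [-2.5, -2]
t = -2.25 gives g = 1.9062, positive; keep [-2.25, -2]
t = -2.125 gives g = -0.2148, negative; keep [-2.25, -2.125]

[-2.25, -2.125]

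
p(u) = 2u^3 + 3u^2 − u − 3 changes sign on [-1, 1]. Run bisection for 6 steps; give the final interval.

p(0) = -3 < 0, so the root lies in [0, 1]
p(0.5) = -2.5 < 0, so the root lies in [0.5, 1]
p(0.75) = -1.21875 < 0, so the root lies in [0.75, 1]
p(0.875) = -0.2383 < 0, so the root lies in [0.875, 1]
p(0.9375) = 0.3472 > 0, so the root lies in [0.875, 0.9375]
p(0.90625) = 0.0462 > 0, so the root lies in [0.875, 0.90625]

[0.875, 0.90625]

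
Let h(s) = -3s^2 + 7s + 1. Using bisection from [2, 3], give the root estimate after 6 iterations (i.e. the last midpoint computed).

midpoint 2.5: h = -0.25 < 0 → [2, 2.5]
midpoint 2.25: h = 1.5625 > 0 → [2.25, 2.5]
midpoint 2.375: h = 0.703125 > 0 → [2.375, 2.5]
midpoint 2.4375: h = 0.2383 > 0 → [2.4375, 2.5]
midpoint 2.46875: h = -0.0029 < 0 → [2.4375, 2.46875]
midpoint 2.453125: h = 0.1184 > 0 → [2.453125, 2.46875]

2.453125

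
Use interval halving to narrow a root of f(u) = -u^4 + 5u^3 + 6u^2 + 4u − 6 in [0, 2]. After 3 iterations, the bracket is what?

[0.5, 0.75]

f(1) = 8 > 0, so the root lies in [0, 1]
f(0.5) = -1.9375 < 0, so the root lies in [0.5, 1]
f(0.75) = 2.167969 > 0, so the root lies in [0.5, 0.75]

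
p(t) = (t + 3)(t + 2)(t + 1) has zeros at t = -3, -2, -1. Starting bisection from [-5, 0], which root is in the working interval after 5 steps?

-3

p(-2.5) = 0.375 > 0, so the root lies in [-5, -2.5]
p(-3.75) = -3.609375 < 0, so the root lies in [-3.75, -2.5]
p(-3.125) = -0.298828 < 0, so the root lies in [-3.125, -2.5]
p(-2.8125) = 0.2761 > 0, so the root lies in [-3.125, -2.8125]
p(-2.96875) = 0.0596 > 0, so the root lies in [-3.125, -2.96875]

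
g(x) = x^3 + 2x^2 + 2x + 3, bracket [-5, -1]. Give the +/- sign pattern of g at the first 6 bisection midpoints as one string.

--++--

x = -3 gives g = -12, negative; keep [-3, -1]
x = -2 gives g = -1, negative; keep [-2, -1]
x = -1.5 gives g = 1.125, positive; keep [-2, -1.5]
x = -1.75 gives g = 0.2656, positive; keep [-2, -1.75]
x = -1.875 gives g = -0.3105, negative; keep [-1.875, -1.75]
x = -1.8125 gives g = -0.009, negative; keep [-1.8125, -1.75]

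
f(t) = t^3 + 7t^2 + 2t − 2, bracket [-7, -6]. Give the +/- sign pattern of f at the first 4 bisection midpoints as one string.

+-+-

m = -6.5, f(m) = 6.125 (+); new bracket [-7, -6.5]
m = -6.75, f(m) = -4.109375 (−); new bracket [-6.75, -6.5]
m = -6.625, f(m) = 1.208984 (+); new bracket [-6.75, -6.625]
m = -6.6875, f(m) = -1.3992 (−); new bracket [-6.6875, -6.625]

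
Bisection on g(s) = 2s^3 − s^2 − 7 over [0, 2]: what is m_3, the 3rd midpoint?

1.75

m = 1, g(m) = -6 (−); new bracket [1, 2]
m = 1.5, g(m) = -2.5 (−); new bracket [1.5, 2]
m = 1.75, g(m) = 0.65625 (+); new bracket [1.5, 1.75]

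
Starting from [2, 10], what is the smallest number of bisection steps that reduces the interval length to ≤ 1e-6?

23

Width after n steps is 8/2^n. Need 2^n ≥ 8/1e-6 = 8000000.
2^22 = 4194304 < 8000000 ≤ 2^23 = 8388608, so n = 23.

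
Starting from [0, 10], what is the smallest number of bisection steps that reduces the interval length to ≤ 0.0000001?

27

Width after n steps is 10/2^n. Need 2^n ≥ 10/0.0000001 = 100000000.
2^26 = 67108864 < 100000000 ≤ 2^27 = 134217728, so n = 27.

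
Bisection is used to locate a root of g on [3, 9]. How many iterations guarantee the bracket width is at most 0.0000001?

Width after n steps is 6/2^n. Need 2^n ≥ 6/0.0000001 = 60000000.
2^25 = 33554432 < 60000000 ≤ 2^26 = 67108864, so n = 26.

26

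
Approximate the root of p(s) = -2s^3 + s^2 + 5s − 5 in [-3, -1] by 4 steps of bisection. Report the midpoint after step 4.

-1.625

s = -2 gives p = 5, positive; keep [-2, -1]
s = -1.5 gives p = -3.5, negative; keep [-2, -1.5]
s = -1.75 gives p = 0.03125, positive; keep [-1.75, -1.5]
s = -1.625 gives p = -1.9023, negative; keep [-1.75, -1.625]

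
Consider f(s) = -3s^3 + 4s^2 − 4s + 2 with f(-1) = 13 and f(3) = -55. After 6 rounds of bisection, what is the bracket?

[0.6875, 0.75]

m = 1, f(m) = -1 (−); new bracket [-1, 1]
m = 0, f(m) = 2 (+); new bracket [0, 1]
m = 0.5, f(m) = 0.625 (+); new bracket [0.5, 1]
m = 0.75, f(m) = -0.0156 (−); new bracket [0.5, 0.75]
m = 0.625, f(m) = 0.3301 (+); new bracket [0.625, 0.75]
m = 0.6875, f(m) = 0.1658 (+); new bracket [0.6875, 0.75]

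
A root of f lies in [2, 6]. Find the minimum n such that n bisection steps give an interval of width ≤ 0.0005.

13

Width after n steps is 4/2^n. Need 2^n ≥ 4/0.0005 = 8000.
2^12 = 4096 < 8000 ≤ 2^13 = 8192, so n = 13.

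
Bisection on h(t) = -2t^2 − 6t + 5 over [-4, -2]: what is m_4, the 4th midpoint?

-3.625

midpoint -3: h = 5 > 0 → [-4, -3]
midpoint -3.5: h = 1.5 > 0 → [-4, -3.5]
midpoint -3.75: h = -0.625 < 0 → [-3.75, -3.5]
midpoint -3.625: h = 0.4688 > 0 → [-3.75, -3.625]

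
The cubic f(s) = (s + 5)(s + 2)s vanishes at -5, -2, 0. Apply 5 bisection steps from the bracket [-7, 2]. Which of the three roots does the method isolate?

s = -2.5 gives f = 3.125, positive; keep [-7, -2.5]
s = -4.75 gives f = 3.265625, positive; keep [-7, -4.75]
s = -5.875 gives f = -19.919922, negative; keep [-5.875, -4.75]
s = -5.3125 gives f = -5.4993, negative; keep [-5.3125, -4.75]
s = -5.03125 gives f = -0.4766, negative; keep [-5.03125, -4.75]

-5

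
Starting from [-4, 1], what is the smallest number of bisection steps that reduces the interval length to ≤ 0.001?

13

Width after n steps is 5/2^n. Need 2^n ≥ 5/0.001 = 5000.
2^12 = 4096 < 5000 ≤ 2^13 = 8192, so n = 13.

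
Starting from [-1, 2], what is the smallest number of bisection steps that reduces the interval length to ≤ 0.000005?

20

Width after n steps is 3/2^n. Need 2^n ≥ 3/0.000005 = 600000.
2^19 = 524288 < 600000 ≤ 2^20 = 1048576, so n = 20.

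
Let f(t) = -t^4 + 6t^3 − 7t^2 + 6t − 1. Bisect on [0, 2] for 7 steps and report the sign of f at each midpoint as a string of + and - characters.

m = 1, f(m) = 3 (+); new bracket [0, 1]
m = 0.5, f(m) = 0.9375 (+); new bracket [0, 0.5]
m = 0.25, f(m) = 0.152344 (+); new bracket [0, 0.25]
m = 0.125, f(m) = -0.3479 (−); new bracket [0.125, 0.25]
m = 0.1875, f(m) = -0.0828 (−); new bracket [0.1875, 0.25]
m = 0.21875, f(m) = 0.0381 (+); new bracket [0.1875, 0.21875]
m = 0.203125, f(m) = -0.0215 (−); new bracket [0.203125, 0.21875]

+++--+-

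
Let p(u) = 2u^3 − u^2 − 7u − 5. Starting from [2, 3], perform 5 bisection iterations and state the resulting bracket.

p(2.5) = 2.5 > 0, so the root lies in [2, 2.5]
p(2.25) = -3.03125 < 0, so the root lies in [2.25, 2.5]
p(2.375) = -0.472656 < 0, so the root lies in [2.375, 2.5]
p(2.4375) = 0.9604 > 0, so the root lies in [2.375, 2.4375]
p(2.40625) = 0.2308 > 0, so the root lies in [2.375, 2.40625]

[2.375, 2.40625]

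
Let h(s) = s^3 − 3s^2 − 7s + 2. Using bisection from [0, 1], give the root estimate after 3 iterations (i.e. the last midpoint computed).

midpoint 0.5: h = -2.125 < 0 → [0, 0.5]
midpoint 0.25: h = 0.078125 > 0 → [0.25, 0.5]
midpoint 0.375: h = -0.994141 < 0 → [0.25, 0.375]

0.375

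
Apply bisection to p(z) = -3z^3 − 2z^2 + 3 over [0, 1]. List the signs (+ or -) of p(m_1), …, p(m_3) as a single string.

++-

midpoint 0.5: p = 2.125 > 0 → [0.5, 1]
midpoint 0.75: p = 0.609375 > 0 → [0.75, 1]
midpoint 0.875: p = -0.541016 < 0 → [0.75, 0.875]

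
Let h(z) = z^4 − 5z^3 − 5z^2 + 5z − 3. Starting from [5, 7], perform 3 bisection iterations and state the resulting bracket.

[5.5, 5.75]

midpoint 6: h = 63 > 0 → [5, 6]
midpoint 5.5: h = -43.5625 < 0 → [5.5, 6]
midpoint 5.75: h = 3.019531 > 0 → [5.5, 5.75]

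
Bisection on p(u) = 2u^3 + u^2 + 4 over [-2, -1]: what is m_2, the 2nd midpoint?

p(-1.5) = -0.5 < 0, so the root lies in [-1.5, -1]
p(-1.25) = 1.65625 > 0, so the root lies in [-1.5, -1.25]

-1.25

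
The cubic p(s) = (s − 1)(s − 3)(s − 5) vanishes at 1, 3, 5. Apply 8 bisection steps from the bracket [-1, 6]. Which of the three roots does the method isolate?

1

midpoint 2.5: p = 1.875 > 0 → [-1, 2.5]
midpoint 0.75: p = -2.390625 < 0 → [0.75, 2.5]
midpoint 1.625: p = 2.900391 > 0 → [0.75, 1.625]
midpoint 1.1875: p = 1.2957 > 0 → [0.75, 1.1875]
midpoint 0.96875: p = -0.2559 < 0 → [0.96875, 1.1875]
midpoint 1.078125: p = 0.5889 > 0 → [0.96875, 1.078125]
midpoint 1.0234375: p = 0.1842 > 0 → [0.96875, 1.0234375]
midpoint 0.99609375: p = -0.0313 < 0 → [0.99609375, 1.0234375]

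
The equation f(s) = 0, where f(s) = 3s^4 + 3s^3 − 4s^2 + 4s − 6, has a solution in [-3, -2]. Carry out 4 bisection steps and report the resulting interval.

[-2.1875, -2.125]

midpoint -2.5: f = 29.3125 > 0 → [-2.5, -2]
midpoint -2.25: f = 7.464844 > 0 → [-2.25, -2]
midpoint -2.125: f = -0.177002 < 0 → [-2.25, -2.125]
midpoint -2.1875: f = 3.3999 > 0 → [-2.1875, -2.125]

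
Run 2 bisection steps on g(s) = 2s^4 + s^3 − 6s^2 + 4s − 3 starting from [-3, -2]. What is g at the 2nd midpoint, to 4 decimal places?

-2.5078

s = -2.5 gives g = 12, positive; keep [-2.5, -2]
s = -2.25 gives g = -2.507812, negative; keep [-2.5, -2.25]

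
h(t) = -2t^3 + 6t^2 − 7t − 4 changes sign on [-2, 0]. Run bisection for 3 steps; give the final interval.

[-0.5, -0.25]

midpoint -1: h = 11 > 0 → [-1, 0]
midpoint -0.5: h = 1.25 > 0 → [-0.5, 0]
midpoint -0.25: h = -1.84375 < 0 → [-0.5, -0.25]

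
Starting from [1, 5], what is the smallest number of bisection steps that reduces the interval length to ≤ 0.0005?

13

Width after n steps is 4/2^n. Need 2^n ≥ 4/0.0005 = 8000.
2^12 = 4096 < 8000 ≤ 2^13 = 8192, so n = 13.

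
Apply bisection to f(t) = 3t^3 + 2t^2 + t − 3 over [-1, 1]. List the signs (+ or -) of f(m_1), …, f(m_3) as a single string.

--+

f(0) = -3 < 0, so the root lies in [0, 1]
f(0.5) = -1.625 < 0, so the root lies in [0.5, 1]
f(0.75) = 0.140625 > 0, so the root lies in [0.5, 0.75]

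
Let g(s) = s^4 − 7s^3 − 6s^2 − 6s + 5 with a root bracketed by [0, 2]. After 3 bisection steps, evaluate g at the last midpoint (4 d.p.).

3.0195

s = 1 gives g = -13, negative; keep [0, 1]
s = 0.5 gives g = -0.3125, negative; keep [0, 0.5]
s = 0.25 gives g = 3.019531, positive; keep [0.25, 0.5]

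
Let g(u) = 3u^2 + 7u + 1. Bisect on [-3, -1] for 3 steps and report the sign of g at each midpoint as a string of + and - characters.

g(-2) = -1 < 0, so the root lies in [-3, -2]
g(-2.5) = 2.25 > 0, so the root lies in [-2.5, -2]
g(-2.25) = 0.4375 > 0, so the root lies in [-2.25, -2]

-++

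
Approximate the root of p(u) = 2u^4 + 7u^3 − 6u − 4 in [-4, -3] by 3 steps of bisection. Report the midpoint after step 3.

-3.375

u = -3.5 gives p = 17, positive; keep [-3.5, -3]
u = -3.25 gives p = -1.664062, negative; keep [-3.5, -3.25]
u = -3.375 gives p = 6.63916, positive; keep [-3.375, -3.25]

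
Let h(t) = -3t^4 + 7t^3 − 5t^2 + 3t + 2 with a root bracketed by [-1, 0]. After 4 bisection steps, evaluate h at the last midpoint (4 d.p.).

t = -0.5 gives h = -1.8125, negative; keep [-0.5, 0]
t = -0.25 gives h = 0.816406, positive; keep [-0.5, -0.25]
t = -0.375 gives h = -0.256592, negative; keep [-0.375, -0.25]
t = -0.3125 gives h = 0.332, positive; keep [-0.375, -0.3125]

0.3320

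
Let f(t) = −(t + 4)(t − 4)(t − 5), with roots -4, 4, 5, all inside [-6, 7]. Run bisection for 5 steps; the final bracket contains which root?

f(0.5) = -70.875 < 0, so the root lies in [-6, 0.5]
f(-2.75) = -65.390625 < 0, so the root lies in [-6, -2.75]
f(-4.375) = 29.443359 > 0, so the root lies in [-4.375, -2.75]
f(-3.5625) = -28.3298 < 0, so the root lies in [-4.375, -3.5625]
f(-3.96875) = -2.2334 < 0, so the root lies in [-4.375, -3.96875]

-4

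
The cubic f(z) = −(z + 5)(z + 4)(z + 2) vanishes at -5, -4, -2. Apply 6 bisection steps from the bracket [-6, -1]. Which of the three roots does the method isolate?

m = -3.5, f(m) = 1.125 (+); new bracket [-3.5, -1]
m = -2.25, f(m) = 1.203125 (+); new bracket [-2.25, -1]
m = -1.625, f(m) = -3.005859 (−); new bracket [-2.25, -1.625]
m = -1.9375, f(m) = -0.3948 (−); new bracket [-2.25, -1.9375]
m = -2.09375, f(m) = 0.5194 (+); new bracket [-2.09375, -1.9375]
m = -2.015625, f(m) = 0.0925 (+); new bracket [-2.015625, -1.9375]

-2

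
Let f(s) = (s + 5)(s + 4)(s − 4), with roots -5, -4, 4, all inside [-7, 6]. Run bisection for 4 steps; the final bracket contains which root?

midpoint -0.5: f = -70.875 < 0 → [-0.5, 6]
midpoint 2.75: f = -65.390625 < 0 → [2.75, 6]
midpoint 4.375: f = 29.443359 > 0 → [2.75, 4.375]
midpoint 3.5625: f = -28.3298 < 0 → [3.5625, 4.375]

4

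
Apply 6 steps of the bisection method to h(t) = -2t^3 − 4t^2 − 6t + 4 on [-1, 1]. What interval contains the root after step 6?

h(0) = 4 > 0, so the root lies in [0, 1]
h(0.5) = -0.25 < 0, so the root lies in [0, 0.5]
h(0.25) = 2.21875 > 0, so the root lies in [0.25, 0.5]
h(0.375) = 1.082 > 0, so the root lies in [0.375, 0.5]
h(0.4375) = 0.4419 > 0, so the root lies in [0.4375, 0.5]
h(0.46875) = 0.1026 > 0, so the root lies in [0.46875, 0.5]

[0.46875, 0.5]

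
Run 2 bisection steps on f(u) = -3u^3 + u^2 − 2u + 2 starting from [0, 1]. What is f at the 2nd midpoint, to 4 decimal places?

-0.2031

u = 0.5 gives f = 0.875, positive; keep [0.5, 1]
u = 0.75 gives f = -0.203125, negative; keep [0.5, 0.75]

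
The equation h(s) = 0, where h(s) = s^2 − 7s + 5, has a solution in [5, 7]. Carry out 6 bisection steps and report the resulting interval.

[6.1875, 6.21875]

m = 6, h(m) = -1 (−); new bracket [6, 7]
m = 6.5, h(m) = 1.75 (+); new bracket [6, 6.5]
m = 6.25, h(m) = 0.3125 (+); new bracket [6, 6.25]
m = 6.125, h(m) = -0.3594 (−); new bracket [6.125, 6.25]
m = 6.1875, h(m) = -0.0273 (−); new bracket [6.1875, 6.25]
m = 6.21875, h(m) = 0.1416 (+); new bracket [6.1875, 6.21875]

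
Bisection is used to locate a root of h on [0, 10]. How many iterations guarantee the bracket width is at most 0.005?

11

Width after n steps is 10/2^n. Need 2^n ≥ 10/0.005 = 2000.
2^10 = 1024 < 2000 ≤ 2^11 = 2048, so n = 11.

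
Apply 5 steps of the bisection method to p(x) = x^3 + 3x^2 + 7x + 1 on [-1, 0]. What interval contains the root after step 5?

[-0.15625, -0.125]

x = -0.5 gives p = -1.875, negative; keep [-0.5, 0]
x = -0.25 gives p = -0.578125, negative; keep [-0.25, 0]
x = -0.125 gives p = 0.169922, positive; keep [-0.25, -0.125]
x = -0.1875 gives p = -0.2136, negative; keep [-0.1875, -0.125]
x = -0.15625 gives p = -0.0243, negative; keep [-0.15625, -0.125]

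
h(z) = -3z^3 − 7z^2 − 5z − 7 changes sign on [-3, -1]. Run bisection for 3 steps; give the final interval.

midpoint -2: h = -1 < 0 → [-3, -2]
midpoint -2.5: h = 8.625 > 0 → [-2.5, -2]
midpoint -2.25: h = 2.984375 > 0 → [-2.25, -2]

[-2.25, -2]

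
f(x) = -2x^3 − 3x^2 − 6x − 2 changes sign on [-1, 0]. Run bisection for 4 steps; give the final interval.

x = -0.5 gives f = 0.5, positive; keep [-0.5, 0]
x = -0.25 gives f = -0.65625, negative; keep [-0.5, -0.25]
x = -0.375 gives f = -0.066406, negative; keep [-0.5, -0.375]
x = -0.4375 gives f = 0.2183, positive; keep [-0.4375, -0.375]

[-0.4375, -0.375]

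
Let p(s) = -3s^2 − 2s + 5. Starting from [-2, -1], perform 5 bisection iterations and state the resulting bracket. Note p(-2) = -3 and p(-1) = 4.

s = -1.5 gives p = 1.25, positive; keep [-2, -1.5]
s = -1.75 gives p = -0.6875, negative; keep [-1.75, -1.5]
s = -1.625 gives p = 0.328125, positive; keep [-1.75, -1.625]
s = -1.6875 gives p = -0.168, negative; keep [-1.6875, -1.625]
s = -1.65625 gives p = 0.083, positive; keep [-1.6875, -1.65625]

[-1.6875, -1.65625]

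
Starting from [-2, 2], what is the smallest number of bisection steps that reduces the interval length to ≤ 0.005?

10

Width after n steps is 4/2^n. Need 2^n ≥ 4/0.005 = 800.
2^9 = 512 < 800 ≤ 2^10 = 1024, so n = 10.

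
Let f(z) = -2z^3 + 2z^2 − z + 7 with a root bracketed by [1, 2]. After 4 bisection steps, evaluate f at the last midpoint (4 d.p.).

-0.1509

f(1.5) = 3.25 > 0, so the root lies in [1.5, 2]
f(1.75) = 0.65625 > 0, so the root lies in [1.75, 2]
f(1.875) = -1.027344 < 0, so the root lies in [1.75, 1.875]
f(1.8125) = -0.1509 < 0, so the root lies in [1.75, 1.8125]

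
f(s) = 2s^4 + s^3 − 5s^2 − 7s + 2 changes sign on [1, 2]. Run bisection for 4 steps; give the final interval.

f(1.5) = -6.25 < 0, so the root lies in [1.5, 2]
f(1.75) = -1.445312 < 0, so the root lies in [1.75, 2]
f(1.875) = 2.60791 > 0, so the root lies in [1.75, 1.875]
f(1.8125) = 0.4256 > 0, so the root lies in [1.75, 1.8125]

[1.75, 1.8125]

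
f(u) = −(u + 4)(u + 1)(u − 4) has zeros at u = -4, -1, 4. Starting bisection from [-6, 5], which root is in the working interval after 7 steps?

midpoint -0.5: f = 7.875 > 0 → [-0.5, 5]
midpoint 2.25: f = 35.546875 > 0 → [2.25, 5]
midpoint 3.625: f = 13.224609 > 0 → [3.625, 5]
midpoint 4.3125: f = -13.8 < 0 → [3.625, 4.3125]
midpoint 3.96875: f = 1.2373 > 0 → [3.96875, 4.3125]
midpoint 4.140625: f = -5.8849 < 0 → [3.96875, 4.140625]
midpoint 4.0546875: f = -2.2265 < 0 → [3.96875, 4.0546875]

4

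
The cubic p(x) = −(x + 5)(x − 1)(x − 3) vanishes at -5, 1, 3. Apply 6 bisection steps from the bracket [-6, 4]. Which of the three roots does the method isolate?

-5

m = -1, p(m) = -32 (−); new bracket [-6, -1]
m = -3.5, p(m) = -43.875 (−); new bracket [-6, -3.5]
m = -4.75, p(m) = -11.140625 (−); new bracket [-6, -4.75]
m = -5.375, p(m) = 20.0215 (+); new bracket [-5.375, -4.75]
m = -5.0625, p(m) = 3.0549 (+); new bracket [-5.0625, -4.75]
m = -4.90625, p(m) = -4.3778 (−); new bracket [-5.0625, -4.90625]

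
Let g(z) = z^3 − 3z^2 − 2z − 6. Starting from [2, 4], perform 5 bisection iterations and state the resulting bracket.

[3.875, 3.9375]

g(3) = -12 < 0, so the root lies in [3, 4]
g(3.5) = -6.875 < 0, so the root lies in [3.5, 4]
g(3.75) = -2.953125 < 0, so the root lies in [3.75, 4]
g(3.875) = -0.6113 < 0, so the root lies in [3.875, 4]
g(3.9375) = 0.6599 > 0, so the root lies in [3.875, 3.9375]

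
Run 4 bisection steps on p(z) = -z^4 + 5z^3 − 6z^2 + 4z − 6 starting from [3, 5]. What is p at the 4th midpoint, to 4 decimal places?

1.6267

p(4) = -22 < 0, so the root lies in [3, 4]
p(3.5) = -1.1875 < 0, so the root lies in [3, 3.5]
p(3.25) = 3.699219 > 0, so the root lies in [3.25, 3.5]
p(3.375) = 1.6267 > 0, so the root lies in [3.375, 3.5]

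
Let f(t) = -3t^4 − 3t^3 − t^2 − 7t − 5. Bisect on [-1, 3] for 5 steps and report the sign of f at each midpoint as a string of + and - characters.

---+-

m = 1, f(m) = -19 (−); new bracket [-1, 1]
m = 0, f(m) = -5 (−); new bracket [-1, 0]
m = -0.5, f(m) = -1.5625 (−); new bracket [-1, -0.5]
m = -0.75, f(m) = 0.0039 (+); new bracket [-0.75, -0.5]
m = -0.625, f(m) = -0.741 (−); new bracket [-0.75, -0.625]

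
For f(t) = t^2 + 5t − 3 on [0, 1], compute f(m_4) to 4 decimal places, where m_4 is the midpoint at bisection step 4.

t = 0.5 gives f = -0.25, negative; keep [0.5, 1]
t = 0.75 gives f = 1.3125, positive; keep [0.5, 0.75]
t = 0.625 gives f = 0.515625, positive; keep [0.5, 0.625]
t = 0.5625 gives f = 0.1289, positive; keep [0.5, 0.5625]

0.1289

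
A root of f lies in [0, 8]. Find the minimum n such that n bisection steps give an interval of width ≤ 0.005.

Width after n steps is 8/2^n. Need 2^n ≥ 8/0.005 = 1600.
2^10 = 1024 < 1600 ≤ 2^11 = 2048, so n = 11.

11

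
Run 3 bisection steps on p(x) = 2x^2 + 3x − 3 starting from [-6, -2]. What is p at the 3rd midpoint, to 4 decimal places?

2.0000

midpoint -4: p = 17 > 0 → [-4, -2]
midpoint -3: p = 6 > 0 → [-3, -2]
midpoint -2.5: p = 2 > 0 → [-2.5, -2]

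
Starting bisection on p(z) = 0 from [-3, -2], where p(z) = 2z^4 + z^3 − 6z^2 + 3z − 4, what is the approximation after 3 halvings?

-2.375

m = -2.5, p(m) = 13.5 (+); new bracket [-2.5, -2]
m = -2.25, p(m) = -1.257812 (−); new bracket [-2.5, -2.25]
m = -2.375, p(m) = 5.268066 (+); new bracket [-2.375, -2.25]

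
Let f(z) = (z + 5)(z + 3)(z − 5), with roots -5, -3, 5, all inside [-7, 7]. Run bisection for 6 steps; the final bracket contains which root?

5

m = 0, f(m) = -75 (−); new bracket [0, 7]
m = 3.5, f(m) = -82.875 (−); new bracket [3.5, 7]
m = 5.25, f(m) = 21.140625 (+); new bracket [3.5, 5.25]
m = 4.375, f(m) = -43.2129 (−); new bracket [4.375, 5.25]
m = 4.8125, f(m) = -14.3738 (−); new bracket [4.8125, 5.25]
m = 5.03125, f(m) = 2.5176 (+); new bracket [4.8125, 5.03125]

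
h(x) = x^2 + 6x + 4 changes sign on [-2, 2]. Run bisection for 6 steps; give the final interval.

[-0.8125, -0.75]

h(0) = 4 > 0, so the root lies in [-2, 0]
h(-1) = -1 < 0, so the root lies in [-1, 0]
h(-0.5) = 1.25 > 0, so the root lies in [-1, -0.5]
h(-0.75) = 0.0625 > 0, so the root lies in [-1, -0.75]
h(-0.875) = -0.4844 < 0, so the root lies in [-0.875, -0.75]
h(-0.8125) = -0.2148 < 0, so the root lies in [-0.8125, -0.75]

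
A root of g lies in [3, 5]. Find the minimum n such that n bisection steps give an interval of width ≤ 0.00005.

Width after n steps is 2/2^n. Need 2^n ≥ 2/0.00005 = 40000.
2^15 = 32768 < 40000 ≤ 2^16 = 65536, so n = 16.

16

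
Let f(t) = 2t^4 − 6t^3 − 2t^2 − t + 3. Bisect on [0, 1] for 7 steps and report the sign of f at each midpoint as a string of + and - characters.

f(0.5) = 1.375 > 0, so the root lies in [0.5, 1]
f(0.75) = -0.773438 < 0, so the root lies in [0.5, 0.75]
f(0.625) = 0.434082 > 0, so the root lies in [0.625, 0.75]
f(0.6875) = -0.1357 < 0, so the root lies in [0.625, 0.6875]
f(0.65625) = 0.1576 > 0, so the root lies in [0.65625, 0.6875]
f(0.671875) = 0.0131 > 0, so the root lies in [0.671875, 0.6875]
f(0.6796875) = -0.0608 < 0, so the root lies in [0.671875, 0.6796875]

+-+-++-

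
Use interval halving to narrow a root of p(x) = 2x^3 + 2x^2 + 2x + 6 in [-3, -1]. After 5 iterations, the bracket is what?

x = -2 gives p = -6, negative; keep [-2, -1]
x = -1.5 gives p = 0.75, positive; keep [-2, -1.5]
x = -1.75 gives p = -2.09375, negative; keep [-1.75, -1.5]
x = -1.625 gives p = -0.5508, negative; keep [-1.625, -1.5]
x = -1.5625 gives p = 0.1284, positive; keep [-1.625, -1.5625]

[-1.625, -1.5625]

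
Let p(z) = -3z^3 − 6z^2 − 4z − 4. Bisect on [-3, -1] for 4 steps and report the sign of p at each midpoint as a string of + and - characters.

m = -2, p(m) = 4 (+); new bracket [-2, -1]
m = -1.5, p(m) = -1.375 (−); new bracket [-2, -1.5]
m = -1.75, p(m) = 0.703125 (+); new bracket [-1.75, -1.5]
m = -1.625, p(m) = -0.4707 (−); new bracket [-1.75, -1.625]

+-+-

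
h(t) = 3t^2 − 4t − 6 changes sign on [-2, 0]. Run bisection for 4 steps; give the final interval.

t = -1 gives h = 1, positive; keep [-1, 0]
t = -0.5 gives h = -3.25, negative; keep [-1, -0.5]
t = -0.75 gives h = -1.3125, negative; keep [-1, -0.75]
t = -0.875 gives h = -0.2031, negative; keep [-1, -0.875]

[-1, -0.875]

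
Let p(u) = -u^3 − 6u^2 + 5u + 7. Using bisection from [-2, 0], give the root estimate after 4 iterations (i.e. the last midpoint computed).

-0.875

midpoint -1: p = -3 < 0 → [-1, 0]
midpoint -0.5: p = 3.125 > 0 → [-1, -0.5]
midpoint -0.75: p = 0.296875 > 0 → [-1, -0.75]
midpoint -0.875: p = -1.2988 < 0 → [-0.875, -0.75]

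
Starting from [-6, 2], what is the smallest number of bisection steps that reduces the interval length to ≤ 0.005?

Width after n steps is 8/2^n. Need 2^n ≥ 8/0.005 = 1600.
2^10 = 1024 < 1600 ≤ 2^11 = 2048, so n = 11.

11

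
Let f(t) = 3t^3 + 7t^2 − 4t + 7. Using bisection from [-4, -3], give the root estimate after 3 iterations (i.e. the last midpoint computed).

-3.125

m = -3.5, f(m) = -21.875 (−); new bracket [-3.5, -3]
m = -3.25, f(m) = -9.046875 (−); new bracket [-3.25, -3]
m = -3.125, f(m) = -3.693359 (−); new bracket [-3.125, -3]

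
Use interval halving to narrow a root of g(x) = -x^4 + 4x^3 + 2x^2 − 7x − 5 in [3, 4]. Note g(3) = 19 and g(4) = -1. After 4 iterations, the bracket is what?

m = 3.5, g(m) = 16.4375 (+); new bracket [3.5, 4]
m = 3.75, g(m) = 10.058594 (+); new bracket [3.75, 4]
m = 3.875, g(m) = 5.179443 (+); new bracket [3.875, 4]
m = 3.9375, g(m) = 2.2607 (+); new bracket [3.9375, 4]

[3.9375, 4]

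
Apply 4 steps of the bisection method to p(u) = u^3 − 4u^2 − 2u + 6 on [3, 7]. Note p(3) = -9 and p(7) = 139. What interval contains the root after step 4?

[4, 4.25]

p(5) = 21 > 0, so the root lies in [3, 5]
p(4) = -2 < 0, so the root lies in [4, 5]
p(4.5) = 7.125 > 0, so the root lies in [4, 4.5]
p(4.25) = 2.0156 > 0, so the root lies in [4, 4.25]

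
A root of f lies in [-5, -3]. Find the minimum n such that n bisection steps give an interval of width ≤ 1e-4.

15

Width after n steps is 2/2^n. Need 2^n ≥ 2/1e-4 = 20000.
2^14 = 16384 < 20000 ≤ 2^15 = 32768, so n = 15.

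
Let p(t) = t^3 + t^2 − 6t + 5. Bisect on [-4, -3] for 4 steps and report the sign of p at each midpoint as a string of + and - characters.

t = -3.5 gives p = -4.625, negative; keep [-3.5, -3]
t = -3.25 gives p = 0.734375, positive; keep [-3.5, -3.25]
t = -3.375 gives p = -1.802734, negative; keep [-3.375, -3.25]
t = -3.3125 gives p = -0.4993, negative; keep [-3.3125, -3.25]

-+--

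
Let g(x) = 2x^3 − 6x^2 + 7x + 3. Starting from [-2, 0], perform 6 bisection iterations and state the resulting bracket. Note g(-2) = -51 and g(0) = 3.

[-0.34375, -0.3125]

midpoint -1: g = -12 < 0 → [-1, 0]
midpoint -0.5: g = -2.25 < 0 → [-0.5, 0]
midpoint -0.25: g = 0.84375 > 0 → [-0.5, -0.25]
midpoint -0.375: g = -0.5742 < 0 → [-0.375, -0.25]
midpoint -0.3125: g = 0.1655 > 0 → [-0.375, -0.3125]
midpoint -0.34375: g = -0.1965 < 0 → [-0.34375, -0.3125]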